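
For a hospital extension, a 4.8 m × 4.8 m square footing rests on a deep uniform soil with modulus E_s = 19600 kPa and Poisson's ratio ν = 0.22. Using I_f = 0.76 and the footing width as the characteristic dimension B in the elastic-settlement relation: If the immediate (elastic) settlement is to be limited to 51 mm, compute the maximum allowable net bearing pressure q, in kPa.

q ≈ 288 kPa

S_e = q·B·(1−ν²)/E_s · I_f  ⇒  q = S_e·E_s / (B·(1−ν²)·I_f).
q = 0.051 × 19600 / (4.8 × 0.9516 × 0.76) = 287.9 kPa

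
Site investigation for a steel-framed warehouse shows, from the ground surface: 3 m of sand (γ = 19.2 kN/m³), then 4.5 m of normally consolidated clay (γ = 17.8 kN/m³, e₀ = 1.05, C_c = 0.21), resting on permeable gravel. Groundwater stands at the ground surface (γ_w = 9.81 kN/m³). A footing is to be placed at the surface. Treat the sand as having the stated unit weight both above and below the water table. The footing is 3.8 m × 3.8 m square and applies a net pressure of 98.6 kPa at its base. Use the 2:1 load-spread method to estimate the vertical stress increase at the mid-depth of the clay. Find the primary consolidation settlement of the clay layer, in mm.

S_c ≈ 64 mm

Mid-depth of clay below the ground surface: z = 3 + 4.5/2 = 5.25 m.
Total vertical stress at mid-clay: σ_v = 19.2×3 + 17.8×2.25 = 97.65 kPa.
Pore pressure: u = 9.81×(5.25 − 0) = 51.503 kPa.
Initial effective stress: σ'_0 = σ_v − u = 97.65 − 51.503 = 46.147 kPa.
Stress increase at mid-clay by the 2:1 spreading method:
Δσ = qBL/((B+z)(L+z)) = 98.6×3.8×3.8/((3.8+5.25)(3.8+5.25)) = 17.384 kPa
Final effective stress: σ'_f = σ'_0 + Δσ = 46.147 + 17.384 = 63.531 kPa.
Normally consolidated clay, so the full stress increment lies on the virgin compression line:
S_c = C_c·H/(1+e₀)·log₁₀(σ'_f/σ'_0) = 0.21×4.5/(1+1.05)×log₁₀(63.531/46.147)
    = 0.46098 × 0.13884 = 0.064 m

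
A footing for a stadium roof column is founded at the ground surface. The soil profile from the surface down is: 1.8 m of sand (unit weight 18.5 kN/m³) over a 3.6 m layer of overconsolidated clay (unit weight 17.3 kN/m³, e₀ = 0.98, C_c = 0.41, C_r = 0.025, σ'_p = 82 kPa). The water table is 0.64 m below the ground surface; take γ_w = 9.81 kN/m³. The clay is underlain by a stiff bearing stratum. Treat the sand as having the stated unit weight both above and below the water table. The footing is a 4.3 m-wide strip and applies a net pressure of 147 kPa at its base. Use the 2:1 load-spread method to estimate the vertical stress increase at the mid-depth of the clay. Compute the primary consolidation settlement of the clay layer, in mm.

S_c ≈ 127 mm

Mid-depth of clay below the ground surface: z = 1.8 + 3.6/2 = 3.6 m.
Total vertical stress at mid-clay: σ_v = 18.5×1.8 + 17.3×1.8 = 64.44 kPa.
Pore pressure: u = 9.81×(3.6 − 0.64) = 29.038 kPa.
Initial effective stress: σ'_0 = σ_v − u = 64.44 − 29.038 = 35.402 kPa.
Stress increase at mid-clay by the 2:1 spreading method:
Δσ = qB/(B+z) = 147×4.3/(4.3+3.6) = 80.013 kPa
Final effective stress: σ'_f = 35.402 + 80.013 = 115.42 kPa.
σ'_f = 115.42 > σ'_p = 82 kPa, so the stress path crosses the preconsolidation pressure — recompression up to σ'_p, then virgin compression beyond:
S_c = H/(1+e₀)·[C_r·log₁₀(σ'_p/σ'_0) + C_c·log₁₀(σ'_f/σ'_p)]
    = 3.6/1.98 × [0.025×log₁₀(82/35.402) + 0.41×log₁₀(115.42/82)]
    = 1.8182 × [0.0091197 + 0.060872] = 0.1273 m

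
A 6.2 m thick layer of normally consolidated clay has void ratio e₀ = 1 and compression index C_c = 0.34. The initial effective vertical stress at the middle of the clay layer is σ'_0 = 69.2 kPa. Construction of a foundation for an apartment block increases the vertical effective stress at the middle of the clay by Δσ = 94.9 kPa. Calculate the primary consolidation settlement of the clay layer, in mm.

S_c ≈ 395 mm

Final effective stress: σ'_f = σ'_0 + Δσ = 69.2 + 94.9 = 164.1 kPa.
Normally consolidated clay, so the full stress increment lies on the virgin compression line:
S_c = C_c·H/(1+e₀)·log₁₀(σ'_f/σ'_0) = 0.34×6.2/(1+1)×log₁₀(164.1/69.2)
    = 1.054 × 0.375 = 0.3952 m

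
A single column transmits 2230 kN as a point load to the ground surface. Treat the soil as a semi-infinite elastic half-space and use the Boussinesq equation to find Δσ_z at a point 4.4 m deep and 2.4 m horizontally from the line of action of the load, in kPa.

Boussinesq vertical stress below a point load on an elastic half-space:
Δσ_z = 3P/(2πz²) · [1 + (r/z)²]^(−5/2)
r/z = 2.4/4.4 = 0.54545; [1+(r/z)²]^(−5/2) = 0.52145.
Δσ_z = 3×2230/(2π×4.4²) × 0.52145 = 54.997 × 0.52145 = 28.68 kPa

Δσ_z ≈ 28.7 kPa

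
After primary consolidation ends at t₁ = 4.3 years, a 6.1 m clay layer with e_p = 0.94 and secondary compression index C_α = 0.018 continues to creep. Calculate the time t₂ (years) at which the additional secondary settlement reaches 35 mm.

S_s = C_α·H/(1+e_p)·log₁₀(t₂/t₁) ⇒ log₁₀(t₂/t₁) = S_s·(1+e_p)/(C_α·H).
log₁₀(t₂/t₁) = 0.035 × (1+0.94) / (0.018×6.1) = 0.6184
t₂ = t₁ × 10^0.6184 = 4.3 × 4.153 = 17.86 years

t₂ ≈ 17.9 years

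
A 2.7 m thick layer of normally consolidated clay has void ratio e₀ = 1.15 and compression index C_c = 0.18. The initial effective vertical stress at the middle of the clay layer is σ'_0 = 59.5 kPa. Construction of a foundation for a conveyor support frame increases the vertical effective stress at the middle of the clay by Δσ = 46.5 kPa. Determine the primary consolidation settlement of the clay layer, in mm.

Final effective stress: σ'_f = σ'_0 + Δσ = 59.5 + 46.5 = 106 kPa.
Normally consolidated clay, so the full stress increment lies on the virgin compression line:
S_c = C_c·H/(1+e₀)·log₁₀(σ'_f/σ'_0) = 0.18×2.7/(1+1.15)×log₁₀(106/59.5)
    = 0.22605 × 0.25079 = 0.05669 m

S_c ≈ 56.7 mm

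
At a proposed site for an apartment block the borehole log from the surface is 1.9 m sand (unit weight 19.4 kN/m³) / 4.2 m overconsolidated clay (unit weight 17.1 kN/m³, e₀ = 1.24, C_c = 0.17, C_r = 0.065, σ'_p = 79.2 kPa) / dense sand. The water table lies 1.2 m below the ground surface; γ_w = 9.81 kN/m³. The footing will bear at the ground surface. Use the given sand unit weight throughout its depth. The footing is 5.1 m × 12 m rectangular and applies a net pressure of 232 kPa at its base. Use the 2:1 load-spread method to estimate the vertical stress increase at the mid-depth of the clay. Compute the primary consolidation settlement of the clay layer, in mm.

Mid-depth of clay below the ground surface: z = 1.9 + 4.2/2 = 4 m.
Total vertical stress at mid-clay: σ_v = 19.4×1.9 + 17.1×2.1 = 72.77 kPa.
Pore pressure: u = 9.81×(4 − 1.2) = 27.468 kPa.
Initial effective stress: σ'_0 = σ_v − u = 72.77 − 27.468 = 45.302 kPa.
Stress increase at mid-clay by the 2:1 spreading method:
Δσ = qBL/((B+z)(L+z)) = 232×5.1×12/((5.1+4)(12+4)) = 97.516 kPa
Final effective stress: σ'_f = 45.302 + 97.516 = 142.82 kPa.
σ'_f = 142.82 > σ'_p = 79.2 kPa, so the stress path crosses the preconsolidation pressure — recompression up to σ'_p, then virgin compression beyond:
S_c = H/(1+e₀)·[C_r·log₁₀(σ'_p/σ'_0) + C_c·log₁₀(σ'_f/σ'_p)]
    = 4.2/2.24 × [0.065×log₁₀(79.2/45.302) + 0.17×log₁₀(142.82/79.2)]
    = 1.875 × [0.01577 + 0.043531] = 0.1112 m

S_c ≈ 111 mm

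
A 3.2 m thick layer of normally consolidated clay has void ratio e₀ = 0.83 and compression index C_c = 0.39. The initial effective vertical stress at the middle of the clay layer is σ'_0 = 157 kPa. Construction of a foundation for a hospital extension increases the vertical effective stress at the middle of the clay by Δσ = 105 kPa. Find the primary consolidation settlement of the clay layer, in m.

S_c ≈ 0.152 m

Final effective stress: σ'_f = σ'_0 + Δσ = 157 + 105 = 262 kPa.
Normally consolidated clay, so the full stress increment lies on the virgin compression line:
S_c = C_c·H/(1+e₀)·log₁₀(σ'_f/σ'_0) = 0.39×3.2/(1+0.83)×log₁₀(262/157)
    = 0.68197 × 0.2224 = 0.1517 m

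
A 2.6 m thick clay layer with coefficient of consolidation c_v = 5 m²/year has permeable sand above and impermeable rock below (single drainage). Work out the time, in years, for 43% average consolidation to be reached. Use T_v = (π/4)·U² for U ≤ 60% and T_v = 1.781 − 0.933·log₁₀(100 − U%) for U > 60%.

t ≈ 0.196 years

Drainage path length: H_d = H = 2.6 m (single drainage).
U ≤ 60%: T_v = (π/4)·U² = (π/4)×0.43² = 0.14522.
t = T_v·H_d²/c_v = 0.14522×2.6²/5 = 0.1963 years.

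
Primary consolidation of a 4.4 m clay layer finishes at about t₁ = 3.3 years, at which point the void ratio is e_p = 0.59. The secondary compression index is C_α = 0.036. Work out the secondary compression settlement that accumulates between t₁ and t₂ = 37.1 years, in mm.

Secondary compression: S_s = C_α·H/(1+e_p)·log₁₀(t₂/t₁)
S_s = 0.036×4.4/(1+0.59)×log₁₀(37.1/3.3)
    = 0.09962 × 1.051 = 0.1047 m

S_s ≈ 105 mm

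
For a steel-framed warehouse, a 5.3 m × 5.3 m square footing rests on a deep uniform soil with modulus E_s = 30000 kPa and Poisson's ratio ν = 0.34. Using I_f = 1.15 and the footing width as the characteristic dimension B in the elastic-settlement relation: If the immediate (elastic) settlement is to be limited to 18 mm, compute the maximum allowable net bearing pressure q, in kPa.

S_e = q·B·(1−ν²)/E_s · I_f  ⇒  q = S_e·E_s / (B·(1−ν²)·I_f).
q = 0.018 × 30000 / (5.3 × 0.8844 × 1.15) = 100.2 kPa

q ≈ 100 kPa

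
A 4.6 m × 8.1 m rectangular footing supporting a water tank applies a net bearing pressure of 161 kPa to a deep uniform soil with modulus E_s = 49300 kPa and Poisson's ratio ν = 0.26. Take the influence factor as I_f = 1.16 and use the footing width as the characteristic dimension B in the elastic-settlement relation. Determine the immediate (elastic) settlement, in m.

S_e ≈ 0.0162 m

Immediate (elastic) settlement: S_e = q·B·(1−ν²)/E_s · I_f.
S_e = 161 × 4.6 × (1 − 0.26²) / 49300 × 1.16
    = 161 × 4.6 × 0.9324 / 49300 × 1.16
    = 0.01625 m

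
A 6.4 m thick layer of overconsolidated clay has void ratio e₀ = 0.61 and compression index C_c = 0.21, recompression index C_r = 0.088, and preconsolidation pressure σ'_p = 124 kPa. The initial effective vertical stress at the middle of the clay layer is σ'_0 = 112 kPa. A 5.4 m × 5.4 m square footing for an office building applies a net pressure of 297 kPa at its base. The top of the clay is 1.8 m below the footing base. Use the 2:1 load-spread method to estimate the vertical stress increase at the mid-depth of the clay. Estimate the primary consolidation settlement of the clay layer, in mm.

S_c ≈ 174 mm

Mid-depth of clay below the footing base: z = 1.8 + 6.4/2 = 5 m.
Stress increase at mid-clay by the 2:1 spreading method:
Δσ = qBL/((B+z)(L+z)) = 297×5.4×5.4/((5.4+5)(5.4+5)) = 80.071 kPa
Final effective stress: σ'_f = 112 + 80.071 = 192.07 kPa.
σ'_f = 192.07 > σ'_p = 124 kPa, so the stress path crosses the preconsolidation pressure — recompression up to σ'_p, then virgin compression beyond:
S_c = H/(1+e₀)·[C_r·log₁₀(σ'_p/σ'_0) + C_c·log₁₀(σ'_f/σ'_p)]
    = 6.4/1.61 × [0.088×log₁₀(124/112) + 0.21×log₁₀(192.07/124)]
    = 3.9752 × [0.0038899 + 0.039908] = 0.1741 m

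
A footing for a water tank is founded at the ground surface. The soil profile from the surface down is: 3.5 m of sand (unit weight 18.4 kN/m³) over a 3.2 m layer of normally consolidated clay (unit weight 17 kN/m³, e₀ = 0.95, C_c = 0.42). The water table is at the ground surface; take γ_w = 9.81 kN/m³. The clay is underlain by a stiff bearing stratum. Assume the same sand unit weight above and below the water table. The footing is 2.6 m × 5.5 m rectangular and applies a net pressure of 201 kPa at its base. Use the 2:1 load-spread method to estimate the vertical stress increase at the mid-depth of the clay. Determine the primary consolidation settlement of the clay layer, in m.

Mid-depth of clay below the ground surface: z = 3.5 + 3.2/2 = 5.1 m.
Total vertical stress at mid-clay: σ_v = 18.4×3.5 + 17×1.6 = 91.6 kPa.
Pore pressure: u = 9.81×(5.1 − 0) = 50.031 kPa.
Initial effective stress: σ'_0 = σ_v − u = 91.6 − 50.031 = 41.569 kPa.
Stress increase at mid-clay by the 2:1 spreading method:
Δσ = qBL/((B+z)(L+z)) = 201×2.6×5.5/((2.6+5.1)(5.5+5.1)) = 35.216 kPa
Final effective stress: σ'_f = σ'_0 + Δσ = 41.569 + 35.216 = 76.785 kPa.
Normally consolidated clay, so the full stress increment lies on the virgin compression line:
S_c = C_c·H/(1+e₀)·log₁₀(σ'_f/σ'_0) = 0.42×3.2/(1+0.95)×log₁₀(76.785/41.569)
    = 0.68923 × 0.26651 = 0.1837 m

S_c ≈ 0.184 m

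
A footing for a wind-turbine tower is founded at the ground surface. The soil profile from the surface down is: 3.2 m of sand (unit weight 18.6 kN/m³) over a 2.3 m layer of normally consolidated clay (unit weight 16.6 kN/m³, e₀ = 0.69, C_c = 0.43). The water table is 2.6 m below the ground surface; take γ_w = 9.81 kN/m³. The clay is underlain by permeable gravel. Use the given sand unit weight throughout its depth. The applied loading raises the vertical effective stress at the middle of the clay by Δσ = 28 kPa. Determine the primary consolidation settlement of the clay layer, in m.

S_c ≈ 0.0954 m

Mid-depth of clay below the ground surface: z = 3.2 + 2.3/2 = 4.35 m.
Total vertical stress at mid-clay: σ_v = 18.6×3.2 + 16.6×1.15 = 78.61 kPa.
Pore pressure: u = 9.81×(4.35 − 2.6) = 17.168 kPa.
Initial effective stress: σ'_0 = σ_v − u = 78.61 − 17.168 = 61.442 kPa.
Final effective stress: σ'_f = σ'_0 + Δσ = 61.442 + 28 = 89.442 kPa.
Normally consolidated clay, so the full stress increment lies on the virgin compression line:
S_c = C_c·H/(1+e₀)·log₁₀(σ'_f/σ'_0) = 0.43×2.3/(1+0.69)×log₁₀(89.442/61.442)
    = 0.58521 × 0.16308 = 0.09544 m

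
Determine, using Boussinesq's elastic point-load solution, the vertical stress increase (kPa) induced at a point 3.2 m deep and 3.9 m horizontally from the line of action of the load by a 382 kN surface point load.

Boussinesq vertical stress below a point load on an elastic half-space:
Δσ_z = 3P/(2πz²) · [1 + (r/z)²]^(−5/2)
r/z = 3.9/3.2 = 1.2188; [1+(r/z)²]^(−5/2) = 0.10269.
Δσ_z = 3×382/(2π×3.2²) × 0.10269 = 17.812 × 0.10269 = 1.829 kPa

Δσ_z ≈ 1.83 kPa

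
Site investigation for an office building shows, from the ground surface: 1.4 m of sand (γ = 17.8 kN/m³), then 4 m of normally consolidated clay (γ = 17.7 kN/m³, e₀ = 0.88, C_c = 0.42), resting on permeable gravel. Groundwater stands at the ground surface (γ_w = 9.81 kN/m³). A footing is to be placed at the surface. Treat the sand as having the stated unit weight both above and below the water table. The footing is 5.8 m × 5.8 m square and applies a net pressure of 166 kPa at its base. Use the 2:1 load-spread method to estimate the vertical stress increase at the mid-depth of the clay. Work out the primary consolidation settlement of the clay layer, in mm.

Mid-depth of clay below the ground surface: z = 1.4 + 4/2 = 3.4 m.
Total vertical stress at mid-clay: σ_v = 17.8×1.4 + 17.7×2 = 60.32 kPa.
Pore pressure: u = 9.81×(3.4 − 0) = 33.354 kPa.
Initial effective stress: σ'_0 = σ_v − u = 60.32 − 33.354 = 26.966 kPa.
Stress increase at mid-clay by the 2:1 spreading method:
Δσ = qBL/((B+z)(L+z)) = 166×5.8×5.8/((5.8+3.4)(5.8+3.4)) = 65.976 kPa
Final effective stress: σ'_f = σ'_0 + Δσ = 26.966 + 65.976 = 92.942 kPa.
Normally consolidated clay, so the full stress increment lies on the virgin compression line:
S_c = C_c·H/(1+e₀)·log₁₀(σ'_f/σ'_0) = 0.42×4/(1+0.88)×log₁₀(92.942/26.966)
    = 0.89362 × 0.5374 = 0.4802 m

S_c ≈ 480 mm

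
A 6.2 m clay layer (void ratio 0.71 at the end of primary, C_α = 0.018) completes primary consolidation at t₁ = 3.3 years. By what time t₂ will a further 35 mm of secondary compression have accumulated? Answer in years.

t₂ ≈ 11.3 years

S_s = C_α·H/(1+e_p)·log₁₀(t₂/t₁) ⇒ log₁₀(t₂/t₁) = S_s·(1+e_p)/(C_α·H).
log₁₀(t₂/t₁) = 0.035 × (1+0.71) / (0.018×6.2) = 0.5363
t₂ = t₁ × 10^0.5363 = 3.3 × 3.438 = 11.34 years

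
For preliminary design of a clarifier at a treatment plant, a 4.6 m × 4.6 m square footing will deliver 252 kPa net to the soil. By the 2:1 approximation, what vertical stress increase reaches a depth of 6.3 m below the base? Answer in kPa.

By the 2:1 method the load spreads at 1 horizontal : 2 vertical, so at depth z the loaded area has grown by z in each plan dimension:
Δσ = qBL/((B+z)(L+z)) = 252×4.6×4.6/((4.6+6.3)(4.6+6.3)) = 44.881 kPa

Δσ_z ≈ 44.9 kPa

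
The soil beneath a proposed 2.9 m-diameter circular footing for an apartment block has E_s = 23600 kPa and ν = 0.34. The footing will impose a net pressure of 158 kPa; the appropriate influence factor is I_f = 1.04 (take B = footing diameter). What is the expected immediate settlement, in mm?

S_e ≈ 17.9 mm

Immediate (elastic) settlement: S_e = q·B·(1−ν²)/E_s · I_f.
S_e = 158 × 2.9 × (1 − 0.34²) / 23600 × 1.04
    = 158 × 2.9 × 0.8844 / 23600 × 1.04
    = 0.01786 m = 17.86 mm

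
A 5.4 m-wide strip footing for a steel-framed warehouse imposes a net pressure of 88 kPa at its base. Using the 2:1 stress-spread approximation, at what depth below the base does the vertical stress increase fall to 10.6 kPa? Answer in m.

z ≈ 39.4 m

2:1 spreading — at depth z the loaded area has grown by z in each plan dimension:
qB/(B+z) = Δσ_z ⇒ z = qB/Δσ_z − B = 88×5.4/10.6 − 5.4 = 39.43 m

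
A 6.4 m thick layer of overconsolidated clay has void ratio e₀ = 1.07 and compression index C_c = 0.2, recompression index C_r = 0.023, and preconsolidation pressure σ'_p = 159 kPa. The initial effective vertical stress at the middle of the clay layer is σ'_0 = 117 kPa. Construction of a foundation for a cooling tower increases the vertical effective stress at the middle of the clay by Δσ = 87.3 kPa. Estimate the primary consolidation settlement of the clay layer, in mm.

Final effective stress: σ'_f = 117 + 87.3 = 204.3 kPa.
σ'_f = 204.3 > σ'_p = 159 kPa, so the stress path crosses the preconsolidation pressure — recompression up to σ'_p, then virgin compression beyond:
S_c = H/(1+e₀)·[C_r·log₁₀(σ'_p/σ'_0) + C_c·log₁₀(σ'_f/σ'_p)]
    = 6.4/2.07 × [0.023×log₁₀(159/117) + 0.2×log₁₀(204.3/159)]
    = 3.0918 × [0.0030639 + 0.021774] = 0.07679 m

S_c ≈ 76.8 mm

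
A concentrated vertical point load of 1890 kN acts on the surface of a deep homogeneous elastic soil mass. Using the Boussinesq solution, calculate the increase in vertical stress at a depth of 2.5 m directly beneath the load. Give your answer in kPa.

Δσ_z ≈ 144 kPa

Boussinesq vertical stress below a point load on an elastic half-space:
Δσ_z = 3P/(2πz²) · [1 + (r/z)²]^(−5/2)
r/z = 0/2.5 = 0; [1+(r/z)²]^(−5/2) = 1.
Δσ_z = 3×1890/(2π×2.5²) × 1 = 144.39 × 1 = 144.4 kPa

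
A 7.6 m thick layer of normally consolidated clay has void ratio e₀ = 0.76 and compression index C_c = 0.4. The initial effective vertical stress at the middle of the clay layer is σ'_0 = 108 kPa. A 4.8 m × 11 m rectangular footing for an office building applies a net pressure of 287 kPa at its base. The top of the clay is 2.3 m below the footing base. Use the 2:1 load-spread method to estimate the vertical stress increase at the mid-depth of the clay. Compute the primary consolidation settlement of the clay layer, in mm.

Mid-depth of clay below the footing base: z = 2.3 + 7.6/2 = 6.1 m.
Stress increase at mid-clay by the 2:1 spreading method:
Δσ = qBL/((B+z)(L+z)) = 287×4.8×11/((4.8+6.1)(11+6.1)) = 81.3 kPa
Final effective stress: σ'_f = σ'_0 + Δσ = 108 + 81.3 = 189.3 kPa.
Normally consolidated clay, so the full stress increment lies on the virgin compression line:
S_c = C_c·H/(1+e₀)·log₁₀(σ'_f/σ'_0) = 0.4×7.6/(1+0.76)×log₁₀(189.3/108)
    = 1.7273 × 0.24373 = 0.421 m

S_c ≈ 421 mm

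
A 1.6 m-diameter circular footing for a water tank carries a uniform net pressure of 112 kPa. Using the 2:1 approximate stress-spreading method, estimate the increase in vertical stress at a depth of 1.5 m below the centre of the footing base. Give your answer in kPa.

By the 2:1 method the load spreads at 1 horizontal : 2 vertical, so at depth z the loaded area has grown by z in each plan dimension:
Δσ ≈ qD²/(D+z)² = 112×1.6²/(1.6+1.5)² = 29.836 kPa

Δσ_z ≈ 29.8 kPa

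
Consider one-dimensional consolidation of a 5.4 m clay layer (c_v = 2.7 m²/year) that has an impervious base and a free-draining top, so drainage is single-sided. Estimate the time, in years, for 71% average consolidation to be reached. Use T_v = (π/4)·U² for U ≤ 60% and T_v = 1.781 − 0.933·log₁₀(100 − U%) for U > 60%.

t ≈ 4.5 years

Drainage path length: H_d = H = 5.4 m (single drainage).
U > 60%: T_v = 1.781 − 0.933·log₁₀(100 − 71) = 0.41658.
t = T_v·H_d²/c_v = 0.41658×5.4²/2.7 = 4.499 years.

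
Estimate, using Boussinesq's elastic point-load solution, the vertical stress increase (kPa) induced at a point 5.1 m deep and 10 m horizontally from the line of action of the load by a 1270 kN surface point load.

Boussinesq vertical stress below a point load on an elastic half-space:
Δσ_z = 3P/(2πz²) · [1 + (r/z)²]^(−5/2)
r/z = 10/5.1 = 1.9608; [1+(r/z)²]^(−5/2) = 0.019357.
Δσ_z = 3×1270/(2π×5.1²) × 0.019357 = 23.313 × 0.019357 = 0.4513 kPa

Δσ_z ≈ 0.451 kPa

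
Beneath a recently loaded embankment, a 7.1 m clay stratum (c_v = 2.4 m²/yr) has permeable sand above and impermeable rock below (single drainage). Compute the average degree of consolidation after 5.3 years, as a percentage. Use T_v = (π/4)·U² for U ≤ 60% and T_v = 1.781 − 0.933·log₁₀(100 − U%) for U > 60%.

Drainage path length: H_d = H = 7.1 m (single drainage).
T_v = c_v·t/H_d² = 2.4×5.3/7.1² = 0.25233.
T_v = 0.25233 corresponds to the U ≤ 60% branch:
U = √(4T_v/π) = 0.5668

U ≈ 56.7 %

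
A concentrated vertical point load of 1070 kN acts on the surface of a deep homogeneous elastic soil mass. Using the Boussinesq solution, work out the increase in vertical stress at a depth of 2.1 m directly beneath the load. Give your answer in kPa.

Δσ_z ≈ 116 kPa

Boussinesq vertical stress below a point load on an elastic half-space:
Δσ_z = 3P/(2πz²) · [1 + (r/z)²]^(−5/2)
r/z = 0/2.1 = 0; [1+(r/z)²]^(−5/2) = 1.
Δσ_z = 3×1070/(2π×2.1²) × 1 = 115.85 × 1 = 115.8 kPa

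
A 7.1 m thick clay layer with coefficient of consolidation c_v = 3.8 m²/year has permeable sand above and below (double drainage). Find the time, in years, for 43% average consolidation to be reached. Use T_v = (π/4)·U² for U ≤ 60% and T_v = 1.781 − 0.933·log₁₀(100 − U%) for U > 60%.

t ≈ 0.482 years

Drainage path length: H_d = H/2 = 3.55 m (double drainage).
U ≤ 60%: T_v = (π/4)·U² = (π/4)×0.43² = 0.14522.
t = T_v·H_d²/c_v = 0.14522×3.55²/3.8 = 0.4816 years.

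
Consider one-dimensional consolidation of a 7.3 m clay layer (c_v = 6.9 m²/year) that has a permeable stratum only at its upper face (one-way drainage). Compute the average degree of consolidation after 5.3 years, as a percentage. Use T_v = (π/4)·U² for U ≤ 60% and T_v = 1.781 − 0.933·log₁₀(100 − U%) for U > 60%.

Drainage path length: H_d = H = 7.3 m (single drainage).
T_v = c_v·t/H_d² = 6.9×5.3/7.3² = 0.68625.
T_v = 0.68625 corresponds to the U > 60% branch:
U = 1 − 10^((1.781 − T_v)/0.933)/100 = 0.8509

U ≈ 85.1 %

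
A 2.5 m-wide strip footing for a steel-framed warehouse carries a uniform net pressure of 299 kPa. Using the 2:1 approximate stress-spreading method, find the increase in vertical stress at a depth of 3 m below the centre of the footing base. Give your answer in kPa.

Δσ_z ≈ 136 kPa

By the 2:1 method the load spreads at 1 horizontal : 2 vertical, so at depth z the loaded area has grown by z in each plan dimension:
Δσ = qB/(B+z) = 299×2.5/(2.5+3) = 135.91 kPa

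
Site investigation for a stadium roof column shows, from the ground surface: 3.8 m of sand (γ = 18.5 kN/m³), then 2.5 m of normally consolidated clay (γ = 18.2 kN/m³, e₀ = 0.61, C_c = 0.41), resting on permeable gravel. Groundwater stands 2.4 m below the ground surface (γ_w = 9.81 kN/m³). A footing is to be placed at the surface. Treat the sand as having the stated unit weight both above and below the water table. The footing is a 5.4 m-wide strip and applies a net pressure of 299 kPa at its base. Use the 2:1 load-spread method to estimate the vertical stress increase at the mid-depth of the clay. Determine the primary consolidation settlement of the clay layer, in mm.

Mid-depth of clay below the ground surface: z = 3.8 + 2.5/2 = 5.05 m.
Total vertical stress at mid-clay: σ_v = 18.5×3.8 + 18.2×1.25 = 93.05 kPa.
Pore pressure: u = 9.81×(5.05 − 2.4) = 25.997 kPa.
Initial effective stress: σ'_0 = σ_v − u = 93.05 − 25.997 = 67.053 kPa.
Stress increase at mid-clay by the 2:1 spreading method:
Δσ = qB/(B+z) = 299×5.4/(5.4+5.05) = 154.51 kPa
Final effective stress: σ'_f = σ'_0 + Δσ = 67.053 + 154.51 = 221.56 kPa.
Normally consolidated clay, so the full stress increment lies on the virgin compression line:
S_c = C_c·H/(1+e₀)·log₁₀(σ'_f/σ'_0) = 0.41×2.5/(1+0.61)×log₁₀(221.56/67.053)
    = 0.63665 × 0.51907 = 0.3305 m

S_c ≈ 330 mm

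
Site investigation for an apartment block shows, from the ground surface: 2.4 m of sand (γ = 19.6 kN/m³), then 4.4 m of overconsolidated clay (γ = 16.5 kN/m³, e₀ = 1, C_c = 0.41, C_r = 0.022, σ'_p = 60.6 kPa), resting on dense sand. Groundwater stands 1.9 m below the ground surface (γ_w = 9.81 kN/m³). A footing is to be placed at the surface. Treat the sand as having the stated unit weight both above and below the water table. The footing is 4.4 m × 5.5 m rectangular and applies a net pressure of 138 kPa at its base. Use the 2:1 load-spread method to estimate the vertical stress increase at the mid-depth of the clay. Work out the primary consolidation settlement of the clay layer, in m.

S_c ≈ 0.172 m

Mid-depth of clay below the ground surface: z = 2.4 + 4.4/2 = 4.6 m.
Total vertical stress at mid-clay: σ_v = 19.6×2.4 + 16.5×2.2 = 83.34 kPa.
Pore pressure: u = 9.81×(4.6 − 1.9) = 26.487 kPa.
Initial effective stress: σ'_0 = σ_v − u = 83.34 − 26.487 = 56.853 kPa.
Stress increase at mid-clay by the 2:1 spreading method:
Δσ = qBL/((B+z)(L+z)) = 138×4.4×5.5/((4.4+4.6)(5.5+4.6)) = 36.739 kPa
Final effective stress: σ'_f = 56.853 + 36.739 = 93.592 kPa.
σ'_f = 93.592 > σ'_p = 60.6 kPa, so the stress path crosses the preconsolidation pressure — recompression up to σ'_p, then virgin compression beyond:
S_c = H/(1+e₀)·[C_r·log₁₀(σ'_p/σ'_0) + C_c·log₁₀(σ'_f/σ'_p)]
    = 4.4/2 × [0.022×log₁₀(60.6/56.853) + 0.41×log₁₀(93.592/60.6)]
    = 2.2 × [0.00060982 + 0.077394] = 0.1716 m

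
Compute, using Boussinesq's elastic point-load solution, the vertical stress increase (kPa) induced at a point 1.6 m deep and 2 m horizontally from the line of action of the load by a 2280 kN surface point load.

Δσ_z ≈ 40.5 kPa

Boussinesq vertical stress below a point load on an elastic half-space:
Δσ_z = 3P/(2πz²) · [1 + (r/z)²]^(−5/2)
r/z = 2/1.6 = 1.25; [1+(r/z)²]^(−5/2) = 0.095135.
Δσ_z = 3×2280/(2π×1.6²) × 0.095135 = 425.24 × 0.095135 = 40.46 kPa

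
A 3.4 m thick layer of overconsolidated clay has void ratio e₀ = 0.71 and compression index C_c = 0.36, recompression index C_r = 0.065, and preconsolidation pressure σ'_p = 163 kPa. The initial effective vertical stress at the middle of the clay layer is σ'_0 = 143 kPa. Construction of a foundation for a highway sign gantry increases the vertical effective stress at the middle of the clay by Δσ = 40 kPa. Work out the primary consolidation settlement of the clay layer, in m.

S_c ≈ 0.0433 m

Final effective stress: σ'_f = 143 + 40 = 183 kPa.
σ'_f = 183 > σ'_p = 163 kPa, so the stress path crosses the preconsolidation pressure — recompression up to σ'_p, then virgin compression beyond:
S_c = H/(1+e₀)·[C_r·log₁₀(σ'_p/σ'_0) + C_c·log₁₀(σ'_f/σ'_p)]
    = 3.4/1.71 × [0.065×log₁₀(163/143) + 0.36×log₁₀(183/163)]
    = 1.9883 × [0.0036954 + 0.018095] = 0.04333 m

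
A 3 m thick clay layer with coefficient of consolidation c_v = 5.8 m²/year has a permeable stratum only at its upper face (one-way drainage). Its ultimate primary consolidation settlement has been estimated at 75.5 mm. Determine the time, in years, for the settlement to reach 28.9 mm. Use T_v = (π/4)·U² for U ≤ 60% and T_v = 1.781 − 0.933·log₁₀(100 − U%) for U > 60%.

Drainage path length: H_d = H = 3 m (single drainage).
U = S(t)/S_ult = 28.9/75.5 = 0.3828.
U ≤ 60%: T_v = (π/4)·U² = (π/4)×0.38278² = 0.11508.
t = T_v·H_d²/c_v = 0.11508×3²/5.8 = 0.1786 years.

t ≈ 0.179 years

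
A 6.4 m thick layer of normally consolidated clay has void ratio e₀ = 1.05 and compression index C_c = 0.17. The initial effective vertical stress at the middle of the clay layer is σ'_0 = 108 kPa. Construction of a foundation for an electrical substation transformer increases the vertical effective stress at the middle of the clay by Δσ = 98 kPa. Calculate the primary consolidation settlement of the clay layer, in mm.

Final effective stress: σ'_f = σ'_0 + Δσ = 108 + 98 = 206 kPa.
Normally consolidated clay, so the full stress increment lies on the virgin compression line:
S_c = C_c·H/(1+e₀)·log₁₀(σ'_f/σ'_0) = 0.17×6.4/(1+1.05)×log₁₀(206/108)
    = 0.53073 × 0.28044 = 0.1488 m

S_c ≈ 149 mm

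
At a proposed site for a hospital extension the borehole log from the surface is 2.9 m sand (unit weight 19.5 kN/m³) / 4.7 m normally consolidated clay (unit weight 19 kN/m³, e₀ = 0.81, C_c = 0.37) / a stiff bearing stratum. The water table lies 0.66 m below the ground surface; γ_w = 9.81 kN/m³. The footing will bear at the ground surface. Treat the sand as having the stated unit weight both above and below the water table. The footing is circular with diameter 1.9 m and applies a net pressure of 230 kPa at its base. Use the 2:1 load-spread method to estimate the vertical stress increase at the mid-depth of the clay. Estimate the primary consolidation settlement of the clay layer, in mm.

Mid-depth of clay below the ground surface: z = 2.9 + 4.7/2 = 5.25 m.
Total vertical stress at mid-clay: σ_v = 19.5×2.9 + 19×2.35 = 101.2 kPa.
Pore pressure: u = 9.81×(5.25 − 0.66) = 45.028 kPa.
Initial effective stress: σ'_0 = σ_v − u = 101.2 − 45.028 = 56.172 kPa.
Stress increase at mid-clay by the 2:1 spreading method:
Δσ ≈ qD²/(D+z)² = 230×1.9²/(1.9+5.25)² = 16.241 kPa
Final effective stress: σ'_f = σ'_0 + Δσ = 56.172 + 16.241 = 72.413 kPa.
Normally consolidated clay, so the full stress increment lies on the virgin compression line:
S_c = C_c·H/(1+e₀)·log₁₀(σ'_f/σ'_0) = 0.37×4.7/(1+0.81)×log₁₀(72.413/56.172)
    = 0.96077 × 0.1103 = 0.106 m

S_c ≈ 106 mm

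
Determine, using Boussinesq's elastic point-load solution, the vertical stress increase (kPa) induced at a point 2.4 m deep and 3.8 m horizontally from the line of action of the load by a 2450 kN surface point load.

Boussinesq vertical stress below a point load on an elastic half-space:
Δσ_z = 3P/(2πz²) · [1 + (r/z)²]^(−5/2)
r/z = 3.8/2.4 = 1.5833; [1+(r/z)²]^(−5/2) = 0.043419.
Δσ_z = 3×2450/(2π×2.4²) × 0.043419 = 203.09 × 0.043419 = 8.818 kPa

Δσ_z ≈ 8.82 kPa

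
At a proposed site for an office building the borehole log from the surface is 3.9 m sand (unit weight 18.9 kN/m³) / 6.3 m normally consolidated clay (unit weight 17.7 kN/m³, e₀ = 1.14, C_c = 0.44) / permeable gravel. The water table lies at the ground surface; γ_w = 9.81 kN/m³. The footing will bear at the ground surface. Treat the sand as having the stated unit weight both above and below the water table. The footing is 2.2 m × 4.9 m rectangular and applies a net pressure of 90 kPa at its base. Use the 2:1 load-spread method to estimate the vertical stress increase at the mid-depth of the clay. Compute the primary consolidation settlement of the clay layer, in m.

Mid-depth of clay below the ground surface: z = 3.9 + 6.3/2 = 7.05 m.
Total vertical stress at mid-clay: σ_v = 18.9×3.9 + 17.7×3.15 = 129.46 kPa.
Pore pressure: u = 9.81×(7.05 − 0) = 69.16 kPa.
Initial effective stress: σ'_0 = σ_v − u = 129.46 − 69.16 = 60.3 kPa.
Stress increase at mid-clay by the 2:1 spreading method:
Δσ = qBL/((B+z)(L+z)) = 90×2.2×4.9/((2.2+7.05)(4.9+7.05)) = 8.7771 kPa
Final effective stress: σ'_f = σ'_0 + Δσ = 60.3 + 8.7771 = 69.077 kPa.
Normally consolidated clay, so the full stress increment lies on the virgin compression line:
S_c = C_c·H/(1+e₀)·log₁₀(σ'_f/σ'_0) = 0.44×6.3/(1+1.14)×log₁₀(69.077/60.3)
    = 1.2953 × 0.059016 = 0.07644 m

S_c ≈ 0.0764 m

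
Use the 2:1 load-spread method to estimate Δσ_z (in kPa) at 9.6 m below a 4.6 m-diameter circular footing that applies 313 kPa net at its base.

Δσ_z ≈ 32.8 kPa

By the 2:1 method the load spreads at 1 horizontal : 2 vertical, so at depth z the loaded area has grown by z in each plan dimension:
Δσ ≈ qD²/(D+z)² = 313×4.6²/(4.6+9.6)² = 32.846 kPa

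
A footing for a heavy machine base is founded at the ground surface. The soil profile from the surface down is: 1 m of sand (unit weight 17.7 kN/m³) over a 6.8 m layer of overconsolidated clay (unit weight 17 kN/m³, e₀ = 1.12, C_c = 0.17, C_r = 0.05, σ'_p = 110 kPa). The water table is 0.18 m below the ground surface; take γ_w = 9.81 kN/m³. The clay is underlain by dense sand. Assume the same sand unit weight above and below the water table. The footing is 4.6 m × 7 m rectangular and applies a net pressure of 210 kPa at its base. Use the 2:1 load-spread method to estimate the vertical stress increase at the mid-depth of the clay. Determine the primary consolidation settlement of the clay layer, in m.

Mid-depth of clay below the ground surface: z = 1 + 6.8/2 = 4.4 m.
Total vertical stress at mid-clay: σ_v = 17.7×1 + 17×3.4 = 75.5 kPa.
Pore pressure: u = 9.81×(4.4 − 0.18) = 41.398 kPa.
Initial effective stress: σ'_0 = σ_v − u = 75.5 − 41.398 = 34.102 kPa.
Stress increase at mid-clay by the 2:1 spreading method:
Δσ = qBL/((B+z)(L+z)) = 210×4.6×7/((4.6+4.4)(7+4.4)) = 65.906 kPa
Final effective stress: σ'_f = 34.102 + 65.906 = 100.01 kPa.
σ'_f = 100.01 ≤ σ'_p = 110 kPa, so the clay remains overconsolidated and only the recompression index applies:
S_c = C_r·H/(1+e₀)·log₁₀(σ'_f/σ'_0) = 0.05×6.8/2.12×log₁₀(100.01/34.102)
    = 0.16038 × 0.46726 = 0.07494 m

S_c ≈ 0.0749 m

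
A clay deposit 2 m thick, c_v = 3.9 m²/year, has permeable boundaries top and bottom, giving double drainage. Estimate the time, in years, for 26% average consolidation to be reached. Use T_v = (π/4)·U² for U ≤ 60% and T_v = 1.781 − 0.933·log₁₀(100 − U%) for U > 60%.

t ≈ 0.0136 years

Drainage path length: H_d = H/2 = 1 m (double drainage).
U ≤ 60%: T_v = (π/4)·U² = (π/4)×0.26² = 0.053093.
t = T_v·H_d²/c_v = 0.053093×1²/3.9 = 0.01361 years.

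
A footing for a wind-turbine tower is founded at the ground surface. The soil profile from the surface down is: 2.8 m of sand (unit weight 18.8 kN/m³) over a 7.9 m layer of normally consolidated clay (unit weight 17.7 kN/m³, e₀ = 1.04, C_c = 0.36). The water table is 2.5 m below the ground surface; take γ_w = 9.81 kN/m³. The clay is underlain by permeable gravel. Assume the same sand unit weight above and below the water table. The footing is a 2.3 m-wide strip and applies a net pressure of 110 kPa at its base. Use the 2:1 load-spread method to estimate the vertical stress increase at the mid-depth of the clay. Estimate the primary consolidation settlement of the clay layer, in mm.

Mid-depth of clay below the ground surface: z = 2.8 + 7.9/2 = 6.75 m.
Total vertical stress at mid-clay: σ_v = 18.8×2.8 + 17.7×3.95 = 122.56 kPa.
Pore pressure: u = 9.81×(6.75 − 2.5) = 41.693 kPa.
Initial effective stress: σ'_0 = σ_v − u = 122.56 − 41.693 = 80.867 kPa.
Stress increase at mid-clay by the 2:1 spreading method:
Δσ = qB/(B+z) = 110×2.3/(2.3+6.75) = 27.956 kPa
Final effective stress: σ'_f = σ'_0 + Δσ = 80.867 + 27.956 = 108.82 kPa.
Normally consolidated clay, so the full stress increment lies on the virgin compression line:
S_c = C_c·H/(1+e₀)·log₁₀(σ'_f/σ'_0) = 0.36×7.9/(1+1.04)×log₁₀(108.82/80.867)
    = 1.3941 × 0.12894 = 0.1798 m

S_c ≈ 180 mm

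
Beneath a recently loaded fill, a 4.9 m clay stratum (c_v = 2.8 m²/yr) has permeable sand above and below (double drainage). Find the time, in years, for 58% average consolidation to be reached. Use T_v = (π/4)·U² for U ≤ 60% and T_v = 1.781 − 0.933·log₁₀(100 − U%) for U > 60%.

Drainage path length: H_d = H/2 = 2.45 m (double drainage).
U ≤ 60%: T_v = (π/4)·U² = (π/4)×0.58² = 0.26421.
t = T_v·H_d²/c_v = 0.26421×2.45²/2.8 = 0.5664 years.

t ≈ 0.566 years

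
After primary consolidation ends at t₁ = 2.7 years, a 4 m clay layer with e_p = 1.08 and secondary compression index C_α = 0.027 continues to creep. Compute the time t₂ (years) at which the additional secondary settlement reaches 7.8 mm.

S_s = C_α·H/(1+e_p)·log₁₀(t₂/t₁) ⇒ log₁₀(t₂/t₁) = S_s·(1+e_p)/(C_α·H).
log₁₀(t₂/t₁) = 0.0078 × (1+1.08) / (0.027×4) = 0.1502
t₂ = t₁ × 10^0.1502 = 2.7 × 1.413 = 3.816 years

t₂ ≈ 3.82 years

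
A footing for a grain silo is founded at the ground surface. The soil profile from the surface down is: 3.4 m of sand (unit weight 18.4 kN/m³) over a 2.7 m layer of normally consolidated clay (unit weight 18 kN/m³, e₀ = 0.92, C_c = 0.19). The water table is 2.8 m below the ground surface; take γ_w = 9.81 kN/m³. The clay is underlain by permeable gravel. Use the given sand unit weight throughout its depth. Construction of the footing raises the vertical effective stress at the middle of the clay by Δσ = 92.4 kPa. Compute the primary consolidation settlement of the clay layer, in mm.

S_c ≈ 99.8 mm

Mid-depth of clay below the ground surface: z = 3.4 + 2.7/2 = 4.75 m.
Total vertical stress at mid-clay: σ_v = 18.4×3.4 + 18×1.35 = 86.86 kPa.
Pore pressure: u = 9.81×(4.75 − 2.8) = 19.13 kPa.
Initial effective stress: σ'_0 = σ_v − u = 86.86 − 19.13 = 67.73 kPa.
Final effective stress: σ'_f = σ'_0 + Δσ = 67.73 + 92.4 = 160.13 kPa.
Normally consolidated clay, so the full stress increment lies on the virgin compression line:
S_c = C_c·H/(1+e₀)·log₁₀(σ'_f/σ'_0) = 0.19×2.7/(1+0.92)×log₁₀(160.13/67.73)
    = 0.26719 × 0.37369 = 0.09985 m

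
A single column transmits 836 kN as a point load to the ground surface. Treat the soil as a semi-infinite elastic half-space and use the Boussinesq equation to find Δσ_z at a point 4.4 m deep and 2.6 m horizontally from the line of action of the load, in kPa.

Boussinesq vertical stress below a point load on an elastic half-space:
Δσ_z = 3P/(2πz²) · [1 + (r/z)²]^(−5/2)
r/z = 2.6/4.4 = 0.59091; [1+(r/z)²]^(−5/2) = 0.47297.
Δσ_z = 3×836/(2π×4.4²) × 0.47297 = 20.618 × 0.47297 = 9.752 kPa

Δσ_z ≈ 9.75 kPa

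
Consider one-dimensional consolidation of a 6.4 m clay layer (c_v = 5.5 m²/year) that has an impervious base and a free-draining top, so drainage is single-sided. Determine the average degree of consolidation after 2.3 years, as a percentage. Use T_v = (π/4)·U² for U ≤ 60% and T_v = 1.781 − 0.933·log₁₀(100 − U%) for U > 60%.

Drainage path length: H_d = H = 6.4 m (single drainage).
T_v = c_v·t/H_d² = 5.5×2.3/6.4² = 0.30884.
T_v = 0.30884 corresponds to the U > 60% branch:
U = 1 − 10^((1.781 − T_v)/0.933)/100 = 0.6217

U ≈ 62.2 %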